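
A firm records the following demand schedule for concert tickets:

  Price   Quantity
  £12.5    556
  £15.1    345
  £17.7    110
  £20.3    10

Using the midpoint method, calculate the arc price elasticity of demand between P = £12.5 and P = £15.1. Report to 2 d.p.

At P = 12.5, Q = 556; at P = 15.1, Q = 345.
ΔQ = -211, ΔP = 2.6. Midpoints: P̄ = 13.80, Q̄ = 450.5.
ε = (ΔQ/ΔP)(P̄/Q̄) = (-211/2.6)(13.80/450.5).

-2.49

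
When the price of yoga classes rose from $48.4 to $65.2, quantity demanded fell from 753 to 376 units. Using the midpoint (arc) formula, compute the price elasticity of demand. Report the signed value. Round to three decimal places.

-2.258

ΔQ = 376 − 753 = -377; ΔP = 65.2 − 48.4 = 16.8.
Midpoints: P̄ = 56.80, Q̄ = 564.5.
ε = (ΔQ/ΔP)(P̄/Q̄) = (-377/16.8)(56.80/564.5).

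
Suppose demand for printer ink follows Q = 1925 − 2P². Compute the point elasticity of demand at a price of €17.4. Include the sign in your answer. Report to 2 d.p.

-0.92

At P = 17.4, Q = 1319.480.
dQ/dP = −4P = -69.600.
ε = (dQ/dP)(P/Q) = (-69.600)(17.4/1319.480).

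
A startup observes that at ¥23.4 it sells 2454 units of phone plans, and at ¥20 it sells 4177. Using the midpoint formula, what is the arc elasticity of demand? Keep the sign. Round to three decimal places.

ΔQ = 4177 − 2454 = 1723; ΔP = 20 − 23.4 = -3.4.
Midpoints: P̄ = 21.70, Q̄ = 3315.5.
ε = (ΔQ/ΔP)(P̄/Q̄) = (1723/-3.4)(21.70/3315.5).

-3.317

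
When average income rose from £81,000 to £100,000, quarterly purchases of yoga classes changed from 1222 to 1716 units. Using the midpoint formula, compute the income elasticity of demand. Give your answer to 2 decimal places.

ΔQ = 494, ΔI = 19000. Midpoints: Ī = 90,500, Q̄ = 1469.0.
ε_I = (ΔQ/ΔI)(Ī/Q̄) = (494/19000)(90500/1469.0).

1.60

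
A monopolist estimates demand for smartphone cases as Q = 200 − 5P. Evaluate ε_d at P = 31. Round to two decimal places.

At P = 31, Q = 45.
dQ/dP = −5.
ε = (dQ/dP)(P/Q) = (-5)(31/45).
|ε| > 1, so demand is elastic at this price.

-3.44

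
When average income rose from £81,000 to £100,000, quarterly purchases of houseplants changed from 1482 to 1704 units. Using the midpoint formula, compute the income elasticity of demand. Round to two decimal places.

ΔQ = 222, ΔI = 19000. Midpoints: Ī = 90,500, Q̄ = 1593.0.
ε_I = (ΔQ/ΔI)(Ī/Q̄) = (222/19000)(90500/1593.0).

0.66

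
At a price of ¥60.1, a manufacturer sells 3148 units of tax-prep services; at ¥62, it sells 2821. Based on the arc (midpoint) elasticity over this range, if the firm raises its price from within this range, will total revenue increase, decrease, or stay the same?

decrease

Arc ε = (-327/1.9)(61.05/2984.5) ≈ -3.521.
|ε| = 3.52 > 1, so demand is elastic. A price rise therefore reduces total revenue.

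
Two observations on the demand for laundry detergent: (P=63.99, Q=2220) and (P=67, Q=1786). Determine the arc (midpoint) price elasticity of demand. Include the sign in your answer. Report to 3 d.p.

-4.715

ΔQ = 1786 − 2220 = -434; ΔP = 67 − 63.99 = 3.01.
Midpoints: P̄ = 65.50, Q̄ = 2003.0.
ε = (ΔQ/ΔP)(P̄/Q̄) = (-434/3.01)(65.50/2003.0).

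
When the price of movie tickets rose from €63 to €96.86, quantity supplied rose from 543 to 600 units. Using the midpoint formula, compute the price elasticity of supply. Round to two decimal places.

ΔQ = 600 − 543 = 57; ΔP = 96.86 − 63 = 33.86.
Midpoints: P̄ = 79.93, Q̄ = 571.5.
ε_s = (ΔQ/ΔP)(P̄/Q̄) = (57/33.86)(79.93/571.5).

0.24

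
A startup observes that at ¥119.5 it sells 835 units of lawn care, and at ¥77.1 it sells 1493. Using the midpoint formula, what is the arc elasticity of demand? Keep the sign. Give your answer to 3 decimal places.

ΔQ = 1493 − 835 = 658; ΔP = 77.1 − 119.5 = -42.4.
Midpoints: P̄ = 98.30, Q̄ = 1164.0.
ε = (ΔQ/ΔP)(P̄/Q̄) = (658/-42.4)(98.30/1164.0).

-1.311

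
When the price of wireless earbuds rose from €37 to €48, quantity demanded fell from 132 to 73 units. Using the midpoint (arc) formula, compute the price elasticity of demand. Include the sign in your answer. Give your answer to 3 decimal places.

-2.224

ΔQ = 73 − 132 = -59; ΔP = 48 − 37 = 11.
Midpoints: P̄ = 42.50, Q̄ = 102.5.
ε = (ΔQ/ΔP)(P̄/Q̄) = (-59/11)(42.50/102.5).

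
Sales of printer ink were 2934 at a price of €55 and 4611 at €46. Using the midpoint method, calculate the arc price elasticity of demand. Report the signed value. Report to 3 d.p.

-2.494

ΔQ = 4611 − 2934 = 1677; ΔP = 46 − 55 = -9.
Midpoints: P̄ = 50.50, Q̄ = 3772.5.
ε = (ΔQ/ΔP)(P̄/Q̄) = (1677/-9)(50.50/3772.5).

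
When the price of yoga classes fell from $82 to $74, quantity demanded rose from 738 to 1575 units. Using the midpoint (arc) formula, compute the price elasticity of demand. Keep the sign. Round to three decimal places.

-7.056

ΔQ = 1575 − 738 = 837; ΔP = 74 − 82 = -8.
Midpoints: P̄ = 78.00, Q̄ = 1156.5.
ε = (ΔQ/ΔP)(P̄/Q̄) = (837/-8)(78.00/1156.5).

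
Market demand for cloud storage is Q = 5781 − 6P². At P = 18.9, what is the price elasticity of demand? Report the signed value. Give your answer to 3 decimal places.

-1.178

At P = 18.9, Q = 3637.740.
dQ/dP = −12P = -226.800.
ε = (dQ/dP)(P/Q) = (-226.800)(18.9/3637.740).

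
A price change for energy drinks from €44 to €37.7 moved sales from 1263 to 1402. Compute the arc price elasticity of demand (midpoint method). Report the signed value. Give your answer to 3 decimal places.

ΔQ = 1402 − 1263 = 139; ΔP = 37.7 − 44 = -6.3.
Midpoints: P̄ = 40.85, Q̄ = 1332.5.
ε = (ΔQ/ΔP)(P̄/Q̄) = (139/-6.3)(40.85/1332.5).

-0.676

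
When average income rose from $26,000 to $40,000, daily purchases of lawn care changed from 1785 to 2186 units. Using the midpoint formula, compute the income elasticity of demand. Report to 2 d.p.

ΔQ = 401, ΔI = 14000. Midpoints: Ī = 33,000, Q̄ = 1985.5.
ε_I = (ΔQ/ΔI)(Ī/Q̄) = (401/14000)(33000/1985.5).
ε_I > 0, so the good is normal.

0.48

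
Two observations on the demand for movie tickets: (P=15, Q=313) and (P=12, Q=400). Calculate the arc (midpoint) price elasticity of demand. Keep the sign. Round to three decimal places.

-1.098

ΔQ = 400 − 313 = 87; ΔP = 12 − 15 = -3.
Midpoints: P̄ = 13.50, Q̄ = 356.5.
ε = (ΔQ/ΔP)(P̄/Q̄) = (87/-3)(13.50/356.5).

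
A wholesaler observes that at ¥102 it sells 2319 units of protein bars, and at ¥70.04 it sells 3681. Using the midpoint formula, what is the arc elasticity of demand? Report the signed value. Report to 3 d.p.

ΔQ = 3681 − 2319 = 1362; ΔP = 70.04 − 102 = -31.96.
Midpoints: P̄ = 86.02, Q̄ = 3000.0.
ε = (ΔQ/ΔP)(P̄/Q̄) = (1362/-31.96)(86.02/3000.0).

-1.222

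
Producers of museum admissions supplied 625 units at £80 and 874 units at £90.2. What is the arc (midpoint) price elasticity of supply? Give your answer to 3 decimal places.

ΔQ = 874 − 625 = 249; ΔP = 90.2 − 80 = 10.2.
Midpoints: P̄ = 85.10, Q̄ = 749.5.
ε_s = (ΔQ/ΔP)(P̄/Q̄) = (249/10.2)(85.10/749.5).

2.772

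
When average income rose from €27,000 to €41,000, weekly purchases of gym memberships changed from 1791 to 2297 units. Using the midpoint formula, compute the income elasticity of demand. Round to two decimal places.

0.60

ΔQ = 506, ΔI = 14000. Midpoints: Ī = 34,000, Q̄ = 2044.0.
ε_I = (ΔQ/ΔI)(Ī/Q̄) = (506/14000)(34000/2044.0).
ε_I > 0, so the good is normal.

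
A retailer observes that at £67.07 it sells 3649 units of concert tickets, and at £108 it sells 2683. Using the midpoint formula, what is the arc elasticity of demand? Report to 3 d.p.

-0.653

ΔQ = 2683 − 3649 = -966; ΔP = 108 − 67.07 = 40.93.
Midpoints: P̄ = 87.53, Q̄ = 3166.0.
ε = (ΔQ/ΔP)(P̄/Q̄) = (-966/40.93)(87.53/3166.0).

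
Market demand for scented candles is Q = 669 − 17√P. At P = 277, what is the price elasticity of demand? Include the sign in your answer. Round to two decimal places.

-0.37

At P = 277, Q = 386.064.
dQ/dP = −17/(2√P) = -0.511.
ε = (dQ/dP)(P/Q) = (-0.511)(277/386.064).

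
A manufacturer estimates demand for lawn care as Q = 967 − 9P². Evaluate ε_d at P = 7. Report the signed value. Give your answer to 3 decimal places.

-1.677

At P = 7, Q = 526.
dQ/dP = −18P = -126.
ε = (dQ/dP)(P/Q) = (-126)(7/526).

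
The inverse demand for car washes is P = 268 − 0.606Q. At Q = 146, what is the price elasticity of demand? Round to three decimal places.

-2.029

At Q = 146, P = 268 − 0.606(146) = 179.52.
dP/dQ = −0.606, so dQ/dP = 1/(−0.606) = -1.650.
ε = (dQ/dP)(P/Q) = (-1.650)(179.52/146).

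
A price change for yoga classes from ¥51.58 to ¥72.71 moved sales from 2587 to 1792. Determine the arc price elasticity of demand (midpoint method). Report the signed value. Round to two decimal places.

-1.07

ΔQ = 1792 − 2587 = -795; ΔP = 72.71 − 51.58 = 21.13.
Midpoints: P̄ = 62.14, Q̄ = 2189.5.
ε = (ΔQ/ΔP)(P̄/Q̄) = (-795/21.13)(62.14/2189.5).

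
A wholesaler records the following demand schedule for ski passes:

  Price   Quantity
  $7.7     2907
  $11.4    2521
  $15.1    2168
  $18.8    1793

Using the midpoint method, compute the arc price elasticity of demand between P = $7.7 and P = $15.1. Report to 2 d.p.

At P = 7.7, Q = 2907; at P = 15.1, Q = 2168.
ΔQ = -739, ΔP = 7.4. Midpoints: P̄ = 11.40, Q̄ = 2537.5.
ε = (ΔQ/ΔP)(P̄/Q̄) = (-739/7.4)(11.40/2537.5).

-0.45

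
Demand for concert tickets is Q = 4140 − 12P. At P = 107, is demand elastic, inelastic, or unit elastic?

Q = 2856, dQ/dP = -12.
ε = (dQ/dP)(P/Q) ≈ -0.450.
|ε| = 0.45 < 1.

inelastic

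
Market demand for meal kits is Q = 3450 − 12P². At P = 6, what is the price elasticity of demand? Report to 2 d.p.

-0.29

At P = 6, Q = 3018.
dQ/dP = −24P = -144.
ε = (dQ/dP)(P/Q) = (-144)(6/3018).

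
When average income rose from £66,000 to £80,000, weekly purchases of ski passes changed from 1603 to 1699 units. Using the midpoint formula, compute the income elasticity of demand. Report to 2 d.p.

ΔQ = 96, ΔI = 14000. Midpoints: Ī = 73,000, Q̄ = 1651.0.
ε_I = (ΔQ/ΔI)(Ī/Q̄) = (96/14000)(73000/1651.0).

0.30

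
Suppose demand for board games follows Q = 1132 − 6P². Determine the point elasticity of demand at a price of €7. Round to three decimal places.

At P = 7, Q = 838.
dQ/dP = −12P = -84.
ε = (dQ/dP)(P/Q) = (-84)(7/838).

-0.702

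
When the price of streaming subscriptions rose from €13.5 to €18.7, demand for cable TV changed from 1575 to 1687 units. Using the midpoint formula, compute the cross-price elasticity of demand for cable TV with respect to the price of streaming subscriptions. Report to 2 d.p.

ΔQ_x = 1687 − 1575 = 112; ΔP_y = 18.7 − 13.5 = 5.2.
Midpoints: P̄_y = 16.10, Q̄_x = 1631.0.
ε_xy = (ΔQ_x/ΔP_y)(P̄_y/Q̄_x) = (112/5.2)(16.10/1631.0).

0.21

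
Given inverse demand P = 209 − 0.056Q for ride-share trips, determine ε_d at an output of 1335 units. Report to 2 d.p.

At Q = 1335, P = 209 − 0.056(1335) = 134.24.
dP/dQ = −0.056, so dQ/dP = 1/(−0.056) = -17.857.
ε = (dQ/dP)(P/Q) = (-17.857)(134.24/1335).

-1.80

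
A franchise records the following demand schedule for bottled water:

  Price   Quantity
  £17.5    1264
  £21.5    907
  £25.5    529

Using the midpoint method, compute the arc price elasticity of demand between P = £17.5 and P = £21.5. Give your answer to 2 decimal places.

At P = 17.5, Q = 1264; at P = 21.5, Q = 907.
ΔQ = -357, ΔP = 4.0. Midpoints: P̄ = 19.50, Q̄ = 1085.5.
ε = (ΔQ/ΔP)(P̄/Q̄) = (-357/4.0)(19.50/1085.5).

-1.60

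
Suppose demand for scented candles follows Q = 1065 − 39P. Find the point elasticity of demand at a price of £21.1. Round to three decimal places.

At P = 21.1, Q = 242.100.
dQ/dP = −39.
ε = (dQ/dP)(P/Q) = (-39)(21.1/242.100).

-3.399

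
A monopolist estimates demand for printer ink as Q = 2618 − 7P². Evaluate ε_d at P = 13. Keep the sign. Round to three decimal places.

-1.649

At P = 13, Q = 1435.
dQ/dP = −14P = -182.
ε = (dQ/dP)(P/Q) = (-182)(13/1435).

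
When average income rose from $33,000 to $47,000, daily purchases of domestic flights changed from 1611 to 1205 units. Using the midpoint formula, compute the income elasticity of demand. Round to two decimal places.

-0.82

ΔQ = -406, ΔI = 14000. Midpoints: Ī = 40,000, Q̄ = 1408.0.
ε_I = (ΔQ/ΔI)(Ī/Q̄) = (-406/14000)(40000/1408.0).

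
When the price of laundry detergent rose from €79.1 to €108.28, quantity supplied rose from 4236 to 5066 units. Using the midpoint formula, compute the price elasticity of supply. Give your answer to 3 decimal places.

ΔQ = 5066 − 4236 = 830; ΔP = 108.28 − 79.1 = 29.18.
Midpoints: P̄ = 93.69, Q̄ = 4651.0.
ε_s = (ΔQ/ΔP)(P̄/Q̄) = (830/29.18)(93.69/4651.0).

0.573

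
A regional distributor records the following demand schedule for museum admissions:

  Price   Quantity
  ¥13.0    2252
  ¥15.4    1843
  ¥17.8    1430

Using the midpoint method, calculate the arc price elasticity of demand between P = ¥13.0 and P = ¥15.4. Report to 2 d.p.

At P = 13.0, Q = 2252; at P = 15.4, Q = 1843.
ΔQ = -409, ΔP = 2.4. Midpoints: P̄ = 14.20, Q̄ = 2047.5.
ε = (ΔQ/ΔP)(P̄/Q̄) = (-409/2.4)(14.20/2047.5).

-1.18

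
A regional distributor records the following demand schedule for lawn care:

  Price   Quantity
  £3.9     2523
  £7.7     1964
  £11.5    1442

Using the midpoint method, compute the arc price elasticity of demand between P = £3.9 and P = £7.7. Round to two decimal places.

-0.38

At P = 3.9, Q = 2523; at P = 7.7, Q = 1964.
ΔQ = -559, ΔP = 3.8. Midpoints: P̄ = 5.80, Q̄ = 2243.5.
ε = (ΔQ/ΔP)(P̄/Q̄) = (-559/3.8)(5.80/2243.5).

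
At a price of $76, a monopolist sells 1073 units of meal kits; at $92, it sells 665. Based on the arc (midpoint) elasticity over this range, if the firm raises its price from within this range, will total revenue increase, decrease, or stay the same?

decrease

Arc ε = (-408/16)(84.00/869.0) ≈ -2.465.
|ε| = 2.46 > 1, so demand is elastic. A price rise therefore reduces total revenue.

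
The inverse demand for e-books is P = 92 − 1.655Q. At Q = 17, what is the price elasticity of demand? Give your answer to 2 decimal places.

At Q = 17, P = 92 − 1.655(17) = 63.86.
dP/dQ = −1.655, so dQ/dP = 1/(−1.655) = -0.604.
ε = (dQ/dP)(P/Q) = (-0.604)(63.86/17).

-2.27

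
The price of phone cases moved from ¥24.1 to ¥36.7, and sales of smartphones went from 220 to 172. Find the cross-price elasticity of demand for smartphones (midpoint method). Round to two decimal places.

ΔQ_x = 172 − 220 = -48; ΔP_y = 36.7 − 24.1 = 12.6.
Midpoints: P̄_y = 30.40, Q̄_x = 196.0.
ε_xy = (ΔQ_x/ΔP_y)(P̄_y/Q̄_x) = (-48/12.6)(30.40/196.0).

-0.59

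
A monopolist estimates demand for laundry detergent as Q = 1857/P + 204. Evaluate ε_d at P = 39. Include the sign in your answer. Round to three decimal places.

At P = 39, Q = 251.615.
dQ/dP = −1857/P² = -1.221.
ε = (dQ/dP)(P/Q) = (-1.221)(39/251.615).
|ε| < 1, so demand is inelastic at this price.

-0.189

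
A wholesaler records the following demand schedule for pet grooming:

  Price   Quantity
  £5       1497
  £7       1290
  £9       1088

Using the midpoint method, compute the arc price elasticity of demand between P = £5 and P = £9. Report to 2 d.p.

-0.55

At P = 5, Q = 1497; at P = 9, Q = 1088.
ΔQ = -409, ΔP = 4. Midpoints: P̄ = 7.00, Q̄ = 1292.5.
ε = (ΔQ/ΔP)(P̄/Q̄) = (-409/4)(7.00/1292.5).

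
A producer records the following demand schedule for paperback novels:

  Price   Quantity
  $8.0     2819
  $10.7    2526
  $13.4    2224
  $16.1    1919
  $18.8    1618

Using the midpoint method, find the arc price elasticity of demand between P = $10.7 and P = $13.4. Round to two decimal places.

At P = 10.7, Q = 2526; at P = 13.4, Q = 2224.
ΔQ = -302, ΔP = 2.7. Midpoints: P̄ = 12.05, Q̄ = 2375.0.
ε = (ΔQ/ΔP)(P̄/Q̄) = (-302/2.7)(12.05/2375.0).

-0.57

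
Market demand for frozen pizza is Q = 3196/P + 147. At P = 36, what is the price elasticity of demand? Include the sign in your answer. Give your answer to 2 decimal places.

At P = 36, Q = 235.778.
dQ/dP = −3196/P² = -2.466.
ε = (dQ/dP)(P/Q) = (-2.466)(36/235.778).

-0.38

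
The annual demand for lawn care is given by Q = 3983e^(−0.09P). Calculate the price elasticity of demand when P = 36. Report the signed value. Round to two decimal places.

-3.24

At P = 36, Q = 155.990.
dQ/dP = −0.09·3983e^(−0.09P) = −0.09Q = -14.039.
ε = (dQ/dP)(P/Q) = (-14.039)(36/155.990).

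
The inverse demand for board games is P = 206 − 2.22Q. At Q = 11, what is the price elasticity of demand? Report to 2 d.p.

At Q = 11, P = 206 − 2.22(11) = 181.58.
dP/dQ = −2.22, so dQ/dP = 1/(−2.22) = -0.450.
ε = (dQ/dP)(P/Q) = (-0.450)(181.58/11).

-7.44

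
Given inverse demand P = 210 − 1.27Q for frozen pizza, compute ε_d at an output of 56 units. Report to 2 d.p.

-1.95

At Q = 56, P = 210 − 1.27(56) = 138.88.
dP/dQ = −1.27, so dQ/dP = 1/(−1.27) = -0.787.
ε = (dQ/dP)(P/Q) = (-0.787)(138.88/56).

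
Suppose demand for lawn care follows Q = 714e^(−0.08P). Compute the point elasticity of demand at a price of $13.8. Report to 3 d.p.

-1.104

At P = 13.8, Q = 236.721.
dQ/dP = −0.08·714e^(−0.08P) = −0.08Q = -18.938.
ε = (dQ/dP)(P/Q) = (-18.938)(13.8/236.721).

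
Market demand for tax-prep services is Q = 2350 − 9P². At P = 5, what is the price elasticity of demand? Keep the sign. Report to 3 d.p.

-0.212

At P = 5, Q = 2125.
dQ/dP = −18P = -90.
ε = (dQ/dP)(P/Q) = (-90)(5/2125).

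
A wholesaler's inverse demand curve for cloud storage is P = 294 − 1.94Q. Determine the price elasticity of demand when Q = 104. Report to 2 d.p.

At Q = 104, P = 294 − 1.94(104) = 92.24.
dP/dQ = −1.94, so dQ/dP = 1/(−1.94) = -0.515.
ε = (dQ/dP)(P/Q) = (-0.515)(92.24/104).

-0.46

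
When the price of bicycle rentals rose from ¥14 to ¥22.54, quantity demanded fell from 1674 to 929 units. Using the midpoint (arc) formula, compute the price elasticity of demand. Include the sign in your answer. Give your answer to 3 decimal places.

-1.225

ΔQ = 929 − 1674 = -745; ΔP = 22.54 − 14 = 8.54.
Midpoints: P̄ = 18.27, Q̄ = 1301.5.
ε = (ΔQ/ΔP)(P̄/Q̄) = (-745/8.54)(18.27/1301.5).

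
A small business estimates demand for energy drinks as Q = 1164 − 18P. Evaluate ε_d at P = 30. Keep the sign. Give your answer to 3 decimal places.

At P = 30, Q = 624.
dQ/dP = −18.
ε = (dQ/dP)(P/Q) = (-18)(30/624).
|ε| < 1, so demand is inelastic at this price.

-0.865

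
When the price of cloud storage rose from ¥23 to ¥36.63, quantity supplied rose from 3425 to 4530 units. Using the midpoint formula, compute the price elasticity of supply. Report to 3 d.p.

ΔQ = 4530 − 3425 = 1105; ΔP = 36.63 − 23 = 13.63.
Midpoints: P̄ = 29.82, Q̄ = 3977.5.
ε_s = (ΔQ/ΔP)(P̄/Q̄) = (1105/13.63)(29.82/3977.5).

0.608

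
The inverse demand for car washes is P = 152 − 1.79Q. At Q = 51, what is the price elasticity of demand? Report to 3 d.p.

-0.665

At Q = 51, P = 152 − 1.79(51) = 60.71.
dP/dQ = −1.79, so dQ/dP = 1/(−1.79) = -0.559.
ε = (dQ/dP)(P/Q) = (-0.559)(60.71/51).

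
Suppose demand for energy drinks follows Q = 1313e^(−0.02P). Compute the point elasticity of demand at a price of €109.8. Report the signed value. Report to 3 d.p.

-2.196

At P = 109.8, Q = 146.068.
dQ/dP = −0.02·1313e^(−0.02P) = −0.02Q = -2.921.
ε = (dQ/dP)(P/Q) = (-2.921)(109.8/146.068).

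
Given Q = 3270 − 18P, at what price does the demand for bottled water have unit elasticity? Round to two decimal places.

For linear demand Q = a − bP, ε = −bP/(a − bP). |ε| = 1 when bP = a − bP, i.e. P = a/(2b).
P = 3270/(2·18) = 3270/36 = 90.8333.

90.83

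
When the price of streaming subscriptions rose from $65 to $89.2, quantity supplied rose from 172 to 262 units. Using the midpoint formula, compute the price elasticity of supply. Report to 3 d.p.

ΔQ = 262 − 172 = 90; ΔP = 89.2 − 65 = 24.2.
Midpoints: P̄ = 77.10, Q̄ = 217.0.
ε_s = (ΔQ/ΔP)(P̄/Q̄) = (90/24.2)(77.10/217.0).

1.321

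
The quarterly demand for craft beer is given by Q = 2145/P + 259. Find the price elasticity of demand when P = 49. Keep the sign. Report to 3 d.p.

-0.145

At P = 49, Q = 302.776.
dQ/dP = −2145/P² = -0.893.
ε = (dQ/dP)(P/Q) = (-0.893)(49/302.776).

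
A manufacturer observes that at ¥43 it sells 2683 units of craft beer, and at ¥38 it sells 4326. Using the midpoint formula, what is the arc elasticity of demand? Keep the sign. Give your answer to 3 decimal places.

-3.797

ΔQ = 4326 − 2683 = 1643; ΔP = 38 − 43 = -5.
Midpoints: P̄ = 40.50, Q̄ = 3504.5.
ε = (ΔQ/ΔP)(P̄/Q̄) = (1643/-5)(40.50/3504.5).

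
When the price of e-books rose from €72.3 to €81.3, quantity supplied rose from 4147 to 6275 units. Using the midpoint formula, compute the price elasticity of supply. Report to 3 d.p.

ΔQ = 6275 − 4147 = 2128; ΔP = 81.3 − 72.3 = 9.
Midpoints: P̄ = 76.80, Q̄ = 5211.0.
ε_s = (ΔQ/ΔP)(P̄/Q̄) = (2128/9)(76.80/5211.0).

3.485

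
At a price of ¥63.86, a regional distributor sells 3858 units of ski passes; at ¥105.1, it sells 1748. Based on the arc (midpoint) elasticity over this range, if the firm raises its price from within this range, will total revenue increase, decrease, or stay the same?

Arc ε = (-2110/41.24)(84.48/2803.0) ≈ -1.542.
|ε| = 1.54 > 1, so demand is elastic. A price rise therefore reduces total revenue.

decrease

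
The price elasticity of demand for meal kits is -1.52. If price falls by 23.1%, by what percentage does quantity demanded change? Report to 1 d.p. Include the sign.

%ΔQ ≈ ε × %ΔP = (-1.52)(-23.1%) = 35.11%.

35.1%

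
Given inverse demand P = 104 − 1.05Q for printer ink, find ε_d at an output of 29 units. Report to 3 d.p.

-2.415

At Q = 29, P = 104 − 1.05(29) = 73.55.
dP/dQ = −1.05, so dQ/dP = 1/(−1.05) = -0.952.
ε = (dQ/dP)(P/Q) = (-0.952)(73.55/29).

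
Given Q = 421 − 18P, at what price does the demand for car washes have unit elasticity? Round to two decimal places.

11.69

For linear demand Q = a − bP, ε = −bP/(a − bP). |ε| = 1 when bP = a − bP, i.e. P = a/(2b).
P = 421/(2·18) = 421/36 = 11.6944.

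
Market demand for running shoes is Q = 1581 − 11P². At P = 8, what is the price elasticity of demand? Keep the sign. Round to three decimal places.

At P = 8, Q = 877.
dQ/dP = −22P = -176.
ε = (dQ/dP)(P/Q) = (-176)(8/877).
|ε| > 1, so demand is elastic at this price.

-1.605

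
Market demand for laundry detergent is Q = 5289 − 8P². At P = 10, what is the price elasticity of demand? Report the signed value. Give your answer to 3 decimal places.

-0.356

At P = 10, Q = 4489.
dQ/dP = −16P = -160.
ε = (dQ/dP)(P/Q) = (-160)(10/4489).
|ε| < 1, so demand is inelastic at this price.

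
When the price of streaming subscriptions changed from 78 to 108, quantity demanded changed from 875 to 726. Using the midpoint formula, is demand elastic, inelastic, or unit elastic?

inelastic

Arc ε ≈ -0.577.
|ε| = 0.58 < 1.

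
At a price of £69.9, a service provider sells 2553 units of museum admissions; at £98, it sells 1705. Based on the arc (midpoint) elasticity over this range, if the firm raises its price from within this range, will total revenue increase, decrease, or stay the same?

decrease

Arc ε = (-848/28.1)(83.95/2129.0) ≈ -1.190.
|ε| = 1.19 > 1, so demand is elastic. A price rise therefore reduces total revenue.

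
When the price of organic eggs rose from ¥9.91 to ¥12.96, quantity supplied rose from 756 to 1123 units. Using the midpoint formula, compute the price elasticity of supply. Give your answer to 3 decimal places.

1.465

ΔQ = 1123 − 756 = 367; ΔP = 12.96 − 9.91 = 3.05.
Midpoints: P̄ = 11.44, Q̄ = 939.5.
ε_s = (ΔQ/ΔP)(P̄/Q̄) = (367/3.05)(11.44/939.5).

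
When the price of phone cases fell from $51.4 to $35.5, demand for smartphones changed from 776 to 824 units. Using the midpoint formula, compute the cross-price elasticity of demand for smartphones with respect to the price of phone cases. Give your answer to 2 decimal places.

-0.16

ΔQ_x = 824 − 776 = 48; ΔP_y = 35.5 − 51.4 = -15.9.
Midpoints: P̄_y = 43.45, Q̄_x = 800.0.
ε_xy = (ΔQ_x/ΔP_y)(P̄_y/Q̄_x) = (48/-15.9)(43.45/800.0).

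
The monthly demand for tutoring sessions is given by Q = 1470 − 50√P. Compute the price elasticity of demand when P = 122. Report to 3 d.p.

-0.301

At P = 122, Q = 917.732.
dQ/dP = −50/(2√P) = -2.263.
ε = (dQ/dP)(P/Q) = (-2.263)(122/917.732).
|ε| < 1, so demand is inelastic at this price.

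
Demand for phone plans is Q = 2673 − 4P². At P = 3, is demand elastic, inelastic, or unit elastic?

Q = 2637, dQ/dP = -24.
ε = (dQ/dP)(P/Q) ≈ -0.027.
|ε| = 0.03 < 1.

inelastic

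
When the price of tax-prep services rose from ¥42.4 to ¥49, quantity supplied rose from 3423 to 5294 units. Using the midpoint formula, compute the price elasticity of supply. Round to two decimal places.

ΔQ = 5294 − 3423 = 1871; ΔP = 49 − 42.4 = 6.6.
Midpoints: P̄ = 45.70, Q̄ = 4358.5.
ε_s = (ΔQ/ΔP)(P̄/Q̄) = (1871/6.6)(45.70/4358.5).

2.97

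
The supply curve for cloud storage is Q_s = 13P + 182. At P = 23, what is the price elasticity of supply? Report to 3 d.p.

At P = 23, Q_s = 481.
dQ_s/dP = 13.
ε_s = (dQ_s/dP)(P/Q_s) = (13)(23/481).

0.622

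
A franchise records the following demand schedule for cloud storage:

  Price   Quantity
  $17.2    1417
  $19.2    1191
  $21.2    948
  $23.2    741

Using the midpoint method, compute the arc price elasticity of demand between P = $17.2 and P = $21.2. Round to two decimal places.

At P = 17.2, Q = 1417; at P = 21.2, Q = 948.
ΔQ = -469, ΔP = 4.0. Midpoints: P̄ = 19.20, Q̄ = 1182.5.
ε = (ΔQ/ΔP)(P̄/Q̄) = (-469/4.0)(19.20/1182.5).

-1.90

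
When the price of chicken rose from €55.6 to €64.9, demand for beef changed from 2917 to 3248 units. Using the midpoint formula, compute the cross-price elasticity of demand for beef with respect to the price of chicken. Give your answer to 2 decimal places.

0.70

ΔQ_x = 3248 − 2917 = 331; ΔP_y = 64.9 − 55.6 = 9.3.
Midpoints: P̄_y = 60.25, Q̄_x = 3082.5.
ε_xy = (ΔQ_x/ΔP_y)(P̄_y/Q̄_x) = (331/9.3)(60.25/3082.5).
ε_xy > 0, so the goods are substitutes.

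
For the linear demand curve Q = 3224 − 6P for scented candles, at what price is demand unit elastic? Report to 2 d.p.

268.67

For linear demand Q = a − bP, ε = −bP/(a − bP). |ε| = 1 when bP = a − bP, i.e. P = a/(2b).
P = 3224/(2·6) = 3224/12 = 268.6667.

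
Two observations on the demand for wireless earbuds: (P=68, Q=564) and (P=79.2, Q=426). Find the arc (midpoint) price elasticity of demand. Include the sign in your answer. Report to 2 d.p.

-1.83

ΔQ = 426 − 564 = -138; ΔP = 79.2 − 68 = 11.2.
Midpoints: P̄ = 73.60, Q̄ = 495.0.
ε = (ΔQ/ΔP)(P̄/Q̄) = (-138/11.2)(73.60/495.0).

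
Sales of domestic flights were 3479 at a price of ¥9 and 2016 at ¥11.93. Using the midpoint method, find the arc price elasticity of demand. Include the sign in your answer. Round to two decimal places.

-1.90

ΔQ = 2016 − 3479 = -1463; ΔP = 11.93 − 9 = 2.93.
Midpoints: P̄ = 10.46, Q̄ = 2747.5.
ε = (ΔQ/ΔP)(P̄/Q̄) = (-1463/2.93)(10.46/2747.5).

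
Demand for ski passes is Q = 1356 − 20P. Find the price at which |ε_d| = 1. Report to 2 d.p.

33.90

For linear demand Q = a − bP, ε = −bP/(a − bP). |ε| = 1 when bP = a − bP, i.e. P = a/(2b).
P = 1356/(2·20) = 1356/40 = 33.9000.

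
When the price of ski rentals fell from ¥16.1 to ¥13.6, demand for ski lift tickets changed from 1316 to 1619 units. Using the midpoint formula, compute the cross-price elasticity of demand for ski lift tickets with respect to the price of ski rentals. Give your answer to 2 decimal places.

ΔQ_x = 1619 − 1316 = 303; ΔP_y = 13.6 − 16.1 = -2.5.
Midpoints: P̄_y = 14.85, Q̄_x = 1467.5.
ε_xy = (ΔQ_x/ΔP_y)(P̄_y/Q̄_x) = (303/-2.5)(14.85/1467.5).
ε_xy < 0, so the goods are complements.

-1.23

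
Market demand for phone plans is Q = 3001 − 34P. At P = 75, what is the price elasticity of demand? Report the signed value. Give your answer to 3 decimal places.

At P = 75, Q = 451.
dQ/dP = −34.
ε = (dQ/dP)(P/Q) = (-34)(75/451).

-5.654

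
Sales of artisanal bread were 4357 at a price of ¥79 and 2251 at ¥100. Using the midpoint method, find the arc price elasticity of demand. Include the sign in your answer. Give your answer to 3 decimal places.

ΔQ = 2251 − 4357 = -2106; ΔP = 100 − 79 = 21.
Midpoints: P̄ = 89.50, Q̄ = 3304.0.
ε = (ΔQ/ΔP)(P̄/Q̄) = (-2106/21)(89.50/3304.0).

-2.717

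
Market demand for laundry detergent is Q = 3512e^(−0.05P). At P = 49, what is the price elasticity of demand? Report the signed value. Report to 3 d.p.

-2.450

At P = 49, Q = 303.063.
dQ/dP = −0.05·3512e^(−0.05P) = −0.05Q = -15.153.
ε = (dQ/dP)(P/Q) = (-15.153)(49/303.063).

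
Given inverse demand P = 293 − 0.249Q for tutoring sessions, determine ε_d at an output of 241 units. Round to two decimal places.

-3.88

At Q = 241, P = 293 − 0.249(241) = 232.99.
dP/dQ = −0.249, so dQ/dP = 1/(−0.249) = -4.016.
ε = (dQ/dP)(P/Q) = (-4.016)(232.99/241).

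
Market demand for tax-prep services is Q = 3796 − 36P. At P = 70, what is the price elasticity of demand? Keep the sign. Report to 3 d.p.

At P = 70, Q = 1276.
dQ/dP = −36.
ε = (dQ/dP)(P/Q) = (-36)(70/1276).
|ε| > 1, so demand is elastic at this price.

-1.975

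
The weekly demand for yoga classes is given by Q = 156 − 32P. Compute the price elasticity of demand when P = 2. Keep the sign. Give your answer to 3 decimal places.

At P = 2, Q = 92.
dQ/dP = −32.
ε = (dQ/dP)(P/Q) = (-32)(2/92).

-0.696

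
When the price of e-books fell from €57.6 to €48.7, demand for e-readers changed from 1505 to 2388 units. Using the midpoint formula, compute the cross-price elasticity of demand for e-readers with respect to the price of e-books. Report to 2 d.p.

ΔQ_x = 2388 − 1505 = 883; ΔP_y = 48.7 − 57.6 = -8.9.
Midpoints: P̄_y = 53.15, Q̄_x = 1946.5.
ε_xy = (ΔQ_x/ΔP_y)(P̄_y/Q̄_x) = (883/-8.9)(53.15/1946.5).
ε_xy < 0, so the goods are complements.

-2.71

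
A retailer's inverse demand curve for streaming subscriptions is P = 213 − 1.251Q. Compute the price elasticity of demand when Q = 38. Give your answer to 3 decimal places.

At Q = 38, P = 213 − 1.251(38) = 165.46.
dP/dQ = −1.251, so dQ/dP = 1/(−1.251) = -0.799.
ε = (dQ/dP)(P/Q) = (-0.799)(165.46/38).

-3.481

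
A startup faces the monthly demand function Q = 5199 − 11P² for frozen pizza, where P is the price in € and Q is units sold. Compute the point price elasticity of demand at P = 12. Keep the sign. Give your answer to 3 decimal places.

-0.876

At P = 12, Q = 3615.
dQ/dP = −22P = -264.
ε = (dQ/dP)(P/Q) = (-264)(12/3615).
|ε| < 1, so demand is inelastic at this price.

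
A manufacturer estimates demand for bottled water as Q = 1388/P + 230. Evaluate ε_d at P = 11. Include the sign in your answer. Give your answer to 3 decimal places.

At P = 11, Q = 356.182.
dQ/dP = −1388/P² = -11.471.
ε = (dQ/dP)(P/Q) = (-11.471)(11/356.182).
|ε| < 1, so demand is inelastic at this price.

-0.354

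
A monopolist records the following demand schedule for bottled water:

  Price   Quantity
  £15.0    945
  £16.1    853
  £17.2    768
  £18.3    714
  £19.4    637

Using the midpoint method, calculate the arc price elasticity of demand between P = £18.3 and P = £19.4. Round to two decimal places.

-1.95

At P = 18.3, Q = 714; at P = 19.4, Q = 637.
ΔQ = -77, ΔP = 1.1. Midpoints: P̄ = 18.85, Q̄ = 675.5.
ε = (ΔQ/ΔP)(P̄/Q̄) = (-77/1.1)(18.85/675.5).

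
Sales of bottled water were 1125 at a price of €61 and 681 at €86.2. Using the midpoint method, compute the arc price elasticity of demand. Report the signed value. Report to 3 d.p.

-1.436

ΔQ = 681 − 1125 = -444; ΔP = 86.2 − 61 = 25.2.
Midpoints: P̄ = 73.60, Q̄ = 903.0.
ε = (ΔQ/ΔP)(P̄/Q̄) = (-444/25.2)(73.60/903.0).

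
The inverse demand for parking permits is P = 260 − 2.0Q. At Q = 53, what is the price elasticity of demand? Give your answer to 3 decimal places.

At Q = 53, P = 260 − 2.0(53) = 154.00.
dP/dQ = −2.0, so dQ/dP = 1/(−2.0) = -0.500.
ε = (dQ/dP)(P/Q) = (-0.500)(154.00/53).

-1.453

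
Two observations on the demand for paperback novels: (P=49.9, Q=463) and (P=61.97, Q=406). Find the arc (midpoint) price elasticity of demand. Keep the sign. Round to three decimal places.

-0.608

ΔQ = 406 − 463 = -57; ΔP = 61.97 − 49.9 = 12.07.
Midpoints: P̄ = 55.94, Q̄ = 434.5.
ε = (ΔQ/ΔP)(P̄/Q̄) = (-57/12.07)(55.94/434.5).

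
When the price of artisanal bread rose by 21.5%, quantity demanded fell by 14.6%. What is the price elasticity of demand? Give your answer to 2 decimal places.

ε = %ΔQ / %ΔP = (-14.6)/(21.5) = -0.679.

-0.68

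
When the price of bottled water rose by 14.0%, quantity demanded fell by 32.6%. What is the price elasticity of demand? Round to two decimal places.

ε = %ΔQ / %ΔP = (-32.6)/(14.0) = -2.329.

-2.33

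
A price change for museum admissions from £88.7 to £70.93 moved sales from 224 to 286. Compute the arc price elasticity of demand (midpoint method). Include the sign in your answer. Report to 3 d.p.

-1.092

ΔQ = 286 − 224 = 62; ΔP = 70.93 − 88.7 = -17.77.
Midpoints: P̄ = 79.81, Q̄ = 255.0.
ε = (ΔQ/ΔP)(P̄/Q̄) = (62/-17.77)(79.81/255.0).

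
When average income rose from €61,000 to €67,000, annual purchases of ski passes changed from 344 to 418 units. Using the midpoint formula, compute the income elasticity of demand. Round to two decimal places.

2.07

ΔQ = 74, ΔI = 6000. Midpoints: Ī = 64,000, Q̄ = 381.0.
ε_I = (ΔQ/ΔI)(Ī/Q̄) = (74/6000)(64000/381.0).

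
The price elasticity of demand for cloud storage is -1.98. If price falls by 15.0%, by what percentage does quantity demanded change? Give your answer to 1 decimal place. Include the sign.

29.7%

%ΔQ ≈ ε × %ΔP = (-1.98)(-15.0%) = 29.70%.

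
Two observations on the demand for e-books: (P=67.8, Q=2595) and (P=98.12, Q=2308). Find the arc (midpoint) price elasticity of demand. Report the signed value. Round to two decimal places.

-0.32

ΔQ = 2308 − 2595 = -287; ΔP = 98.12 − 67.8 = 30.32.
Midpoints: P̄ = 82.96, Q̄ = 2451.5.
ε = (ΔQ/ΔP)(P̄/Q̄) = (-287/30.32)(82.96/2451.5).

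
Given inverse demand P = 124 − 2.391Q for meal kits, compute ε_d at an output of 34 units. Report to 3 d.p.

At Q = 34, P = 124 − 2.391(34) = 42.71.
dP/dQ = −2.391, so dQ/dP = 1/(−2.391) = -0.418.
ε = (dQ/dP)(P/Q) = (-0.418)(42.71/34).

-0.525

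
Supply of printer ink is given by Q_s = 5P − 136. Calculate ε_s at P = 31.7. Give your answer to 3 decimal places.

7.044

At P = 31.7, Q_s = 22.50.
dQ_s/dP = 5.
ε_s = (dQ_s/dP)(P/Q_s) = (5)(31.7/22.50).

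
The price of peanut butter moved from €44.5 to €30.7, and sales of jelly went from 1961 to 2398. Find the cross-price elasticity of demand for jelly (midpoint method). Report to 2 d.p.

ΔQ_x = 2398 − 1961 = 437; ΔP_y = 30.7 − 44.5 = -13.8.
Midpoints: P̄_y = 37.60, Q̄_x = 2179.5.
ε_xy = (ΔQ_x/ΔP_y)(P̄_y/Q̄_x) = (437/-13.8)(37.60/2179.5).

-0.55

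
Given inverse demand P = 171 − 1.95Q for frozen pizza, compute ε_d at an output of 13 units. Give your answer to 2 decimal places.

At Q = 13, P = 171 − 1.95(13) = 145.65.
dP/dQ = −1.95, so dQ/dP = 1/(−1.95) = -0.513.
ε = (dQ/dP)(P/Q) = (-0.513)(145.65/13).

-5.75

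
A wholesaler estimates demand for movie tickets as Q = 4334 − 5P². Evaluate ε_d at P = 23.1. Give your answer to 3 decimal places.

-3.203

At P = 23.1, Q = 1665.950.
dQ/dP = −10P = -231.
ε = (dQ/dP)(P/Q) = (-231)(23.1/1665.950).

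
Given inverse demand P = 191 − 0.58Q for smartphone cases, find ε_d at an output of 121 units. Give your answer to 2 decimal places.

-1.72

At Q = 121, P = 191 − 0.58(121) = 120.82.
dP/dQ = −0.58, so dQ/dP = 1/(−0.58) = -1.724.
ε = (dQ/dP)(P/Q) = (-1.724)(120.82/121).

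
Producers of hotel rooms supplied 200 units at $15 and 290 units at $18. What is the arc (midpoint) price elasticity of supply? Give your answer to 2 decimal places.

ΔQ = 290 − 200 = 90; ΔP = 18 − 15 = 3.
Midpoints: P̄ = 16.50, Q̄ = 245.0.
ε_s = (ΔQ/ΔP)(P̄/Q̄) = (90/3)(16.50/245.0).

2.02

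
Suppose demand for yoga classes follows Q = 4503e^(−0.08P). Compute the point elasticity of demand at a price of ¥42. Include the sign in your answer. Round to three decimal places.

At P = 42, Q = 156.413.
dQ/dP = −0.08·4503e^(−0.08P) = −0.08Q = -12.513.
ε = (dQ/dP)(P/Q) = (-12.513)(42/156.413).

-3.360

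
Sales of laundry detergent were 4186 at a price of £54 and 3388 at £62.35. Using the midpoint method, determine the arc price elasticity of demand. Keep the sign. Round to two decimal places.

ΔQ = 3388 − 4186 = -798; ΔP = 62.35 − 54 = 8.35.
Midpoints: P̄ = 58.17, Q̄ = 3787.0.
ε = (ΔQ/ΔP)(P̄/Q̄) = (-798/8.35)(58.17/3787.0).

-1.47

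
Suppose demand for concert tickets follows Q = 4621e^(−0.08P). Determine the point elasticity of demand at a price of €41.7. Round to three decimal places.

-3.336

At P = 41.7, Q = 164.411.
dQ/dP = −0.08·4621e^(−0.08P) = −0.08Q = -13.153.
ε = (dQ/dP)(P/Q) = (-13.153)(41.7/164.411).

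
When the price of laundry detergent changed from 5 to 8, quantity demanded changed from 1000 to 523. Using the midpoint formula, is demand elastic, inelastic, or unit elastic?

elastic

Arc ε ≈ -1.357.
|ε| = 1.36 > 1.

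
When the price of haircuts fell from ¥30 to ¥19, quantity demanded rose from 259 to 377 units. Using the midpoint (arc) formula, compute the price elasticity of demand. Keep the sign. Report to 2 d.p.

ΔQ = 377 − 259 = 118; ΔP = 19 − 30 = -11.
Midpoints: P̄ = 24.50, Q̄ = 318.0.
ε = (ΔQ/ΔP)(P̄/Q̄) = (118/-11)(24.50/318.0).

-0.83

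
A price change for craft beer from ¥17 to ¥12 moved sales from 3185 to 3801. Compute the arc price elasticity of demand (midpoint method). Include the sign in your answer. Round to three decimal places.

ΔQ = 3801 − 3185 = 616; ΔP = 12 − 17 = -5.
Midpoints: P̄ = 14.50, Q̄ = 3493.0.
ε = (ΔQ/ΔP)(P̄/Q̄) = (616/-5)(14.50/3493.0).

-0.511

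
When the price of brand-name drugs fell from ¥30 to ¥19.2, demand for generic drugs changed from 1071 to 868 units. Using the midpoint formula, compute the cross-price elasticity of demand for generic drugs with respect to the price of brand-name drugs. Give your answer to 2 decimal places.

0.48

ΔQ_x = 868 − 1071 = -203; ΔP_y = 19.2 − 30 = -10.8.
Midpoints: P̄_y = 24.60, Q̄_x = 969.5.
ε_xy = (ΔQ_x/ΔP_y)(P̄_y/Q̄_x) = (-203/-10.8)(24.60/969.5).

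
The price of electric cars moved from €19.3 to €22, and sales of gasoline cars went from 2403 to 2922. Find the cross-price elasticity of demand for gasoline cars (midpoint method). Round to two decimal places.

ΔQ_x = 2922 − 2403 = 519; ΔP_y = 22 − 19.3 = 2.7.
Midpoints: P̄_y = 20.65, Q̄_x = 2662.5.
ε_xy = (ΔQ_x/ΔP_y)(P̄_y/Q̄_x) = (519/2.7)(20.65/2662.5).

1.49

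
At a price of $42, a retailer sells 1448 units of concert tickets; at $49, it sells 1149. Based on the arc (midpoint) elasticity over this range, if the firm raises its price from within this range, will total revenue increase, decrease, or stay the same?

Arc ε = (-299/7)(45.50/1298.5) ≈ -1.497.
|ε| = 1.50 > 1, so demand is elastic. A price rise therefore reduces total revenue.

decrease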